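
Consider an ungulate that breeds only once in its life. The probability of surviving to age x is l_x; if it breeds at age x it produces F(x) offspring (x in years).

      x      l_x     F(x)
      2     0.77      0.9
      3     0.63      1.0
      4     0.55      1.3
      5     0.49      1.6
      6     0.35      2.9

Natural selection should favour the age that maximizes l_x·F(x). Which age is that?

Expected offspring if breeding at age x = l_x × F(x):
  age 2: 0.77 × 0.9 = 0.693
  age 3: 0.63 × 1.0 = 0.630
  age 4: 0.55 × 1.3 = 0.715
  age 5: 0.49 × 1.6 = 0.784
  age 6: 0.35 × 2.9 = 1.015
Maximum at age 6 (1.015).

6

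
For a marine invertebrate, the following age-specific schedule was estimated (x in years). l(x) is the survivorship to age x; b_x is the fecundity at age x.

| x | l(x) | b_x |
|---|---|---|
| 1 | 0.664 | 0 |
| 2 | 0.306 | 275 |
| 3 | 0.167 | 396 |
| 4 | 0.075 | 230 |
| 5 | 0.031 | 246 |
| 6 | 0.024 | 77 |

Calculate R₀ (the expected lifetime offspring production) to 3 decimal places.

177.006

R₀ = Σ l(x) b_x:
  age 1: 0.664 × 0 = 0.0000
  age 2: 0.306 × 275 = 84.1500
  age 3: 0.167 × 396 = 66.1320
  age 4: 0.075 × 230 = 17.2500
  age 5: 0.031 × 246 = 7.6260
  age 6: 0.024 × 77 = 1.8480
R₀ = 0.0000 + 84.1500 + 66.1320 + 17.2500 + 7.6260 + 1.8480 = 177.0060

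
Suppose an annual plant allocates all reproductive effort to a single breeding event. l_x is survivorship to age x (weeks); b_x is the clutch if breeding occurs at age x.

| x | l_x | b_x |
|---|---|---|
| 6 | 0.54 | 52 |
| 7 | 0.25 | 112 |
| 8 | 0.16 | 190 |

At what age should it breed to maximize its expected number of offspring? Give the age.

Expected offspring if breeding at age x = l_x × b_x:
  age 6: 0.54 × 52 = 28.080
  age 7: 0.25 × 112 = 28.000
  age 8: 0.16 × 190 = 30.400
Maximum at age 8 (30.400).

8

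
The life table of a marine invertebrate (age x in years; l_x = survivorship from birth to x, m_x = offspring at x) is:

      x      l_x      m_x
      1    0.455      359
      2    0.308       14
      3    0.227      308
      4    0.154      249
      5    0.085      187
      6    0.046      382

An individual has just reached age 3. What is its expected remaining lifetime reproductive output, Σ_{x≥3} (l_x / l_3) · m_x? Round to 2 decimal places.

l_3 = 0.227. Conditional survival from age 3 to x is l_x / l_3.
  x=3: (0.227/0.227) × 308 = 308.0000
  x=4: (0.154/0.227) × 249 = 168.9251
  x=5: (0.085/0.227) × 187 = 70.0220
  x=6: (0.046/0.227) × 382 = 77.4097
Sum = 308.0000 + 168.9251 + 70.0220 + 77.4097 = 624.3568

624.36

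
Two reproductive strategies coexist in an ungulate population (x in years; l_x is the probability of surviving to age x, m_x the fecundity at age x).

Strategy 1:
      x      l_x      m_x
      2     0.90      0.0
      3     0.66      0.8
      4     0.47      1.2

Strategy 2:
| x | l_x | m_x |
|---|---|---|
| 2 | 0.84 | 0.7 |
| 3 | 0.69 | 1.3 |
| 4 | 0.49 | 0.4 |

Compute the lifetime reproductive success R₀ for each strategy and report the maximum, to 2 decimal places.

Strategy 1: R₀ = 0.90×0.0 + 0.66×0.8 + 0.47×1.2 = 1.0920
Strategy 2: R₀ = 0.84×0.7 + 0.69×1.3 + 0.49×0.4 = 1.6810
Highest R₀: strategy 2 with 1.6810.

1.68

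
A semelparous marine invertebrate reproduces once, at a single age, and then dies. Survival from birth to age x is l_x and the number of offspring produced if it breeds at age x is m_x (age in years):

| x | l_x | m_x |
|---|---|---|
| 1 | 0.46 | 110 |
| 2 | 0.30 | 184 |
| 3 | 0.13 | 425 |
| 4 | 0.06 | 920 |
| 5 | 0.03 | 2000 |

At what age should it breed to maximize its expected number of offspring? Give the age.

5

Expected offspring if breeding at age x = l_x × m_x:
  age 1: 0.46 × 110 = 50.600
  age 2: 0.30 × 184 = 55.200
  age 3: 0.13 × 425 = 55.250
  age 4: 0.06 × 920 = 55.200
  age 5: 0.03 × 2000 = 60.000
Maximum at age 5 (60.000).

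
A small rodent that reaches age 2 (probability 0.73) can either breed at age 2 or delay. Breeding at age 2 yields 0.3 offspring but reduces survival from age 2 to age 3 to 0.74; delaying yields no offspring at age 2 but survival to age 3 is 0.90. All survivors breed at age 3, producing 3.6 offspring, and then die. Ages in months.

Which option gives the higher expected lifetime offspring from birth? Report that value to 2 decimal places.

2.37

breed at age 2: R₀ = 0.73 × (0.3 + 0.74 × 3.6) = 0.73 × 2.9640 = 2.1637
delay to age 3: R₀ = 0.73 × (0.90 × 3.6) = 0.73 × 3.2400 = 2.3652
Higher: delay to age 3 (2.3652).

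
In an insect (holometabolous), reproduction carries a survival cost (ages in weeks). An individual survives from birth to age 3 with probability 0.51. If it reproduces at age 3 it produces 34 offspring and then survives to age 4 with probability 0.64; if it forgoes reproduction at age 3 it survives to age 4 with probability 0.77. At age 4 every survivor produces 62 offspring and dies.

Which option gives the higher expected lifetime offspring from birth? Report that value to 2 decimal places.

breed at age 3: R₀ = 0.51 × (34 + 0.64 × 62) = 0.51 × 73.6800 = 37.5768
delay to age 4: R₀ = 0.51 × (0.77 × 62) = 0.51 × 47.7400 = 24.3474
Higher: breed at age 3 (37.5768).

37.58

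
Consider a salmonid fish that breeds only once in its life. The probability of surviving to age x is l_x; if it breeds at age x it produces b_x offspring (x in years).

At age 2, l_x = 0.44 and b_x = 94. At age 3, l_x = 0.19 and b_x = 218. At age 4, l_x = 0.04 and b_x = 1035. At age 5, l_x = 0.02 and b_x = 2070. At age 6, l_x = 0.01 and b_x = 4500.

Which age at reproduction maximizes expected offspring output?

Expected offspring if breeding at age x = l_x × b_x:
  age 2: 0.44 × 94 = 41.360
  age 3: 0.19 × 218 = 41.420
  age 4: 0.04 × 1035 = 41.400
  age 5: 0.02 × 2070 = 41.400
  age 6: 0.01 × 4500 = 45.000
Maximum at age 6 (45.000).

6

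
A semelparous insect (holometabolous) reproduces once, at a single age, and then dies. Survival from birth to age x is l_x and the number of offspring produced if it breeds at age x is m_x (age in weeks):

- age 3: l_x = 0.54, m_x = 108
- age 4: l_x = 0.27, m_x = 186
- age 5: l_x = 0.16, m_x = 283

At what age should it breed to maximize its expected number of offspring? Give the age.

3

Expected offspring if breeding at age x = l_x × m_x:
  age 3: 0.54 × 108 = 58.320
  age 4: 0.27 × 186 = 50.220
  age 5: 0.16 × 283 = 45.280
Maximum at age 3 (58.320).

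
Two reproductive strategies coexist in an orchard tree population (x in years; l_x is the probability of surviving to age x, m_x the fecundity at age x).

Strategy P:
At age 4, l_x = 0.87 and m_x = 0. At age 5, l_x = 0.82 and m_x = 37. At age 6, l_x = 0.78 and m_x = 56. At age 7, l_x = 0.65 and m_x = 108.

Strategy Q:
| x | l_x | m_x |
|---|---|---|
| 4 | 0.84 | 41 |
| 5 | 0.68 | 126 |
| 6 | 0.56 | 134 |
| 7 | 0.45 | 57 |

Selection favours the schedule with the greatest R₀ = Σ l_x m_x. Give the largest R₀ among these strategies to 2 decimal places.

220.81

Strategy P: R₀ = 0.87×0 + 0.82×37 + 0.78×56 + 0.65×108 = 144.2200
Strategy Q: R₀ = 0.84×41 + 0.68×126 + 0.56×134 + 0.45×57 = 220.8100
Highest R₀: strategy Q with 220.8100.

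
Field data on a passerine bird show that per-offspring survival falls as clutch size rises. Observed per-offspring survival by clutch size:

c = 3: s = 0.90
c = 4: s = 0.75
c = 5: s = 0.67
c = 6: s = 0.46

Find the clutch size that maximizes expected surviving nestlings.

5

Expected surviving nestlings = c × s(c):
  c=3: 3 × 0.90 = 2.700
  c=4: 4 × 0.75 = 3.000
  c=5: 5 × 0.67 = 3.350
  c=6: 6 × 0.46 = 2.760
Maximum at c = 5 (3.350 surviving nestlings).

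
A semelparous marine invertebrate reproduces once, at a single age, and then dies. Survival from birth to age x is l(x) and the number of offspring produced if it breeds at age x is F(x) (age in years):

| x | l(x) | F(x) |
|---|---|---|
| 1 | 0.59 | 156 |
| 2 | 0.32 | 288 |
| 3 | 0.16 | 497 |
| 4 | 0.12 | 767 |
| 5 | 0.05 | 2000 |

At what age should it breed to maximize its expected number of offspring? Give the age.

5

Expected offspring if breeding at age x = l(x) × F(x):
  age 1: 0.59 × 156 = 92.040
  age 2: 0.32 × 288 = 92.160
  age 3: 0.16 × 497 = 79.520
  age 4: 0.12 × 767 = 92.040
  age 5: 0.05 × 2000 = 100.000
Maximum at age 5 (100.000).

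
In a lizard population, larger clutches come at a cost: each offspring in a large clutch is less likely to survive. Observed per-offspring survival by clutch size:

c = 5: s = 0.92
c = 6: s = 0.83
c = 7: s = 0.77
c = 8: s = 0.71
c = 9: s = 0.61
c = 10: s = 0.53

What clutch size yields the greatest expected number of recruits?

8

Expected recruits = c × s(c):
  c=5: 5 × 0.92 = 4.600
  c=6: 6 × 0.83 = 4.980
  c=7: 7 × 0.77 = 5.390
  c=8: 8 × 0.71 = 5.680
  c=9: 9 × 0.61 = 5.490
  c=10: 10 × 0.53 = 5.300
Maximum at c = 8 (5.680 recruits).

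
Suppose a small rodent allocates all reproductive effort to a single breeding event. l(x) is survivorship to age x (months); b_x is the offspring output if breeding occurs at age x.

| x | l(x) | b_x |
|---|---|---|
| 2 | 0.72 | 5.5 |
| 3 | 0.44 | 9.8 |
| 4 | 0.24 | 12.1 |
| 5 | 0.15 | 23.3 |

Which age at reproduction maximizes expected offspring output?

Expected offspring if breeding at age x = l(x) × b_x:
  age 2: 0.72 × 5.5 = 3.960
  age 3: 0.44 × 9.8 = 4.312
  age 4: 0.24 × 12.1 = 2.904
  age 5: 0.15 × 23.3 = 3.495
Maximum at age 3 (4.312).

3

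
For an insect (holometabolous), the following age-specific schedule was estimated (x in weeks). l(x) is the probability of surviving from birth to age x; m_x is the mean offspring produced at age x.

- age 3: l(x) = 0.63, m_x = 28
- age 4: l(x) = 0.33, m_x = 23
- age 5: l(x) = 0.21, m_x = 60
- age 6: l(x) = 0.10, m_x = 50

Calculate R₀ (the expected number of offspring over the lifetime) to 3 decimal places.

42.830

R₀ = Σ l(x) m_x:
  age 3: 0.63 × 28 = 17.6400
  age 4: 0.33 × 23 = 7.5900
  age 5: 0.21 × 60 = 12.6000
  age 6: 0.10 × 50 = 5.0000
R₀ = 17.6400 + 7.5900 + 12.6000 + 5.0000 = 42.8300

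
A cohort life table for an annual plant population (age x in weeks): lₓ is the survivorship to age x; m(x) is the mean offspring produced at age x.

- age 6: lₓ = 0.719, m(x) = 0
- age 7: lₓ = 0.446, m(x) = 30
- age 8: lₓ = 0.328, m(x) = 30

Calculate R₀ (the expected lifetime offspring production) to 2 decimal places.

23.22

R₀ = Σ lₓ m(x):
  age 6: 0.719 × 0 = 0.0000
  age 7: 0.446 × 30 = 13.3800
  age 8: 0.328 × 30 = 9.8400
R₀ = 0.0000 + 13.3800 + 9.8400 = 23.2200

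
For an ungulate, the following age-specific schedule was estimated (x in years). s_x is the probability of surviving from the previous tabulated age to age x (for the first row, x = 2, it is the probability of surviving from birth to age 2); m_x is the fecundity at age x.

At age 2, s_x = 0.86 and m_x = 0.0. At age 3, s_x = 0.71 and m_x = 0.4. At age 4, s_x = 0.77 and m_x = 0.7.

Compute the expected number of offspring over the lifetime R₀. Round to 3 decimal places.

Survivorship from birth: l_x = s_2·s_3·…·s_x.
  l_2 = 0.86000
  l_3 = 0.61060
  l_4 = 0.47016
R₀ = Σ l_x m_x:
  age 2: 0.86000 × 0.0 = 0.0000
  age 3: 0.61060 × 0.4 = 0.2442
  age 4: 0.47016 × 0.7 = 0.3291
R₀ = 0.0000 + 0.2442 + 0.3291 = 0.5734

0.573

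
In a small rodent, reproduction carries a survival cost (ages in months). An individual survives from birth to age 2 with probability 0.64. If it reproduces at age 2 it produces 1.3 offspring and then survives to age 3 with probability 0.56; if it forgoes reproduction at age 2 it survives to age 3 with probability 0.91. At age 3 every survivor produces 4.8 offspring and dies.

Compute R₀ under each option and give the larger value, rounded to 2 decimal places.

2.80

breed at age 2: R₀ = 0.64 × (1.3 + 0.56 × 4.8) = 0.64 × 3.9880 = 2.5523
delay to age 3: R₀ = 0.64 × (0.91 × 4.8) = 0.64 × 4.3680 = 2.7955
Higher: delay to age 3 (2.7955).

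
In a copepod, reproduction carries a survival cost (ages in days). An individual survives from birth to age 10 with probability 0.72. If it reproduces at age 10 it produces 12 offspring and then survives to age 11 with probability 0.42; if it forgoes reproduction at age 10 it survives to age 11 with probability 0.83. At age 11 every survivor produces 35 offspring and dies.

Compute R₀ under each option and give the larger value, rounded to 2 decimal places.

breed at age 10: R₀ = 0.72 × (12 + 0.42 × 35) = 0.72 × 26.7000 = 19.2240
delay to age 11: R₀ = 0.72 × (0.83 × 35) = 0.72 × 29.0500 = 20.9160
Higher: delay to age 11 (20.9160).

20.92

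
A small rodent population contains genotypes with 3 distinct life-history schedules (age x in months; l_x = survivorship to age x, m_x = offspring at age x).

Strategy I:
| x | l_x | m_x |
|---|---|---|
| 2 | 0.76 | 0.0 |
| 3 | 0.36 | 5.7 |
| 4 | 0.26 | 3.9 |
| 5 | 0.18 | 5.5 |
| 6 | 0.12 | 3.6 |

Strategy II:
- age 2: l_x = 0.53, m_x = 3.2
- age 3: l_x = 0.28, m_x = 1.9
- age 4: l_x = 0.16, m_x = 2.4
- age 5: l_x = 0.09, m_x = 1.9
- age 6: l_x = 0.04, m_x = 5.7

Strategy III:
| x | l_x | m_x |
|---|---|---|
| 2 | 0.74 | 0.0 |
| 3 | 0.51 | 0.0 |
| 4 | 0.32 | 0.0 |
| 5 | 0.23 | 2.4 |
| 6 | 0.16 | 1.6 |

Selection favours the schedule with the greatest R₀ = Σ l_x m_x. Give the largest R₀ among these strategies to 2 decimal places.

Strategy I: R₀ = 0.76×0.0 + 0.36×5.7 + 0.26×3.9 + 0.18×5.5 + 0.12×3.6 = 4.4880
Strategy II: R₀ = 0.53×3.2 + 0.28×1.9 + 0.16×2.4 + 0.09×1.9 + 0.04×5.7 = 3.0110
Strategy III: R₀ = 0.74×0.0 + 0.51×0.0 + 0.32×0.0 + 0.23×2.4 + 0.16×1.6 = 0.8080
Highest R₀: strategy I with 4.4880.

4.49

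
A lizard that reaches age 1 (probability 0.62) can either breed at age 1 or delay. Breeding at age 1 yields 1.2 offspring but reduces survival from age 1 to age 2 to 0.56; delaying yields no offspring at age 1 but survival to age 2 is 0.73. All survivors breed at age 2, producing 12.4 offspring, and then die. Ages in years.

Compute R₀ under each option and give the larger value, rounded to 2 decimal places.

breed at age 1: R₀ = 0.62 × (1.2 + 0.56 × 12.4) = 0.62 × 8.1440 = 5.0493
delay to age 2: R₀ = 0.62 × (0.73 × 12.4) = 0.62 × 9.0520 = 5.6122
Higher: delay to age 2 (5.6122).

5.61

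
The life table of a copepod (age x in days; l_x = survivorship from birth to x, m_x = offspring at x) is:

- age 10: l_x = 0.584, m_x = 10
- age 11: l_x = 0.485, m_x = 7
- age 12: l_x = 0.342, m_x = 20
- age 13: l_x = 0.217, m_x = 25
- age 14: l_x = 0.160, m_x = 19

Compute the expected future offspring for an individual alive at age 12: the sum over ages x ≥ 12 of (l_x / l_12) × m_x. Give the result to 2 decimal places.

44.75

l_12 = 0.342. Conditional survival from age 12 to x is l_x / l_12.
  x=12: (0.342/0.342) × 20 = 20.0000
  x=13: (0.217/0.342) × 25 = 15.8626
  x=14: (0.160/0.342) × 19 = 8.8889
Sum = 20.0000 + 15.8626 + 8.8889 = 44.7515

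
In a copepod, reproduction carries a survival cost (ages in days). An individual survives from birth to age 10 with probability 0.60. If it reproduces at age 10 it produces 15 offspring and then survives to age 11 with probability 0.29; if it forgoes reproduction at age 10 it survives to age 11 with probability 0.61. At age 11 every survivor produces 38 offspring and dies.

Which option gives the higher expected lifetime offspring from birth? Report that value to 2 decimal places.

breed at age 10: R₀ = 0.60 × (15 + 0.29 × 38) = 0.60 × 26.0200 = 15.6120
delay to age 11: R₀ = 0.60 × (0.61 × 38) = 0.60 × 23.1800 = 13.9080
Higher: breed at age 10 (15.6120).

15.61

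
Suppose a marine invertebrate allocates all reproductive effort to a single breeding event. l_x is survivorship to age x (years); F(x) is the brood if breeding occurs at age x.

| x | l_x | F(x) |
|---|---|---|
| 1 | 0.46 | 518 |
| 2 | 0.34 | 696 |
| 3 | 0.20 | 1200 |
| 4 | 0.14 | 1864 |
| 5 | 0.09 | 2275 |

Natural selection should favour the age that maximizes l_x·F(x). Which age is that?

4

Expected offspring if breeding at age x = l_x × F(x):
  age 1: 0.46 × 518 = 238.280
  age 2: 0.34 × 696 = 236.640
  age 3: 0.20 × 1200 = 240.000
  age 4: 0.14 × 1864 = 260.960
  age 5: 0.09 × 2275 = 204.750
Maximum at age 4 (260.960).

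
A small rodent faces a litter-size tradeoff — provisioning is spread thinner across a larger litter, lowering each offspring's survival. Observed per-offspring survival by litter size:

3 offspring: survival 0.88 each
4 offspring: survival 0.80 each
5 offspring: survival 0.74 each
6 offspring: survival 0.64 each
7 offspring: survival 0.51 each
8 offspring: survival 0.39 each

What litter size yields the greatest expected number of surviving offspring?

6

Expected surviving offspring = c × s(c):
  c=3: 3 × 0.88 = 2.640
  c=4: 4 × 0.80 = 3.200
  c=5: 5 × 0.74 = 3.700
  c=6: 6 × 0.64 = 3.840
  c=7: 7 × 0.51 = 3.570
  c=8: 8 × 0.39 = 3.120
Maximum at c = 6 (3.840 surviving offspring).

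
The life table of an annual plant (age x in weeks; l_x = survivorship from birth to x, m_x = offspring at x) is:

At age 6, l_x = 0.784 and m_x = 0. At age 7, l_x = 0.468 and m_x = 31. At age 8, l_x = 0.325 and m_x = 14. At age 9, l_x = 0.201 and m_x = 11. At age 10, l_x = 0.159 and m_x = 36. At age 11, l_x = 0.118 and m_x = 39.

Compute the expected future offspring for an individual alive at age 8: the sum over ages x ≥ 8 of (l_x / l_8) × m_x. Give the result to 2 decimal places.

l_8 = 0.325. Conditional survival from age 8 to x is l_x / l_8.
  x=8: (0.325/0.325) × 14 = 14.0000
  x=9: (0.201/0.325) × 11 = 6.8031
  x=10: (0.159/0.325) × 36 = 17.6123
  x=11: (0.118/0.325) × 39 = 14.1600
Sum = 14.0000 + 6.8031 + 17.6123 + 14.1600 = 52.5754

52.58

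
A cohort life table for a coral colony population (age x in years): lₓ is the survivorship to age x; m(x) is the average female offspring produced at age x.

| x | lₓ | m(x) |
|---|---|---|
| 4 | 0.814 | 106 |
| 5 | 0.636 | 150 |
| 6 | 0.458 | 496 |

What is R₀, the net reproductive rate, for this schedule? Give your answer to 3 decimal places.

R₀ = Σ lₓ m(x):
  age 4: 0.814 × 106 = 86.2840
  age 5: 0.636 × 150 = 95.4000
  age 6: 0.458 × 496 = 227.1680
R₀ = 86.2840 + 95.4000 + 227.1680 = 408.8520

408.852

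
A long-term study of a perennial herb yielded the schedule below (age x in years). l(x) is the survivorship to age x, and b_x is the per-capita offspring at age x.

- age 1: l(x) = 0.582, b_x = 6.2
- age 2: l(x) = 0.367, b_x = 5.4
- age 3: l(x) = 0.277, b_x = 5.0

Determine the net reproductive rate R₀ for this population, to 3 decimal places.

6.975

R₀ = Σ l(x) b_x:
  age 1: 0.582 × 6.2 = 3.6084
  age 2: 0.367 × 5.4 = 1.9818
  age 3: 0.277 × 5.0 = 1.3850
R₀ = 3.6084 + 1.9818 + 1.3850 = 6.9752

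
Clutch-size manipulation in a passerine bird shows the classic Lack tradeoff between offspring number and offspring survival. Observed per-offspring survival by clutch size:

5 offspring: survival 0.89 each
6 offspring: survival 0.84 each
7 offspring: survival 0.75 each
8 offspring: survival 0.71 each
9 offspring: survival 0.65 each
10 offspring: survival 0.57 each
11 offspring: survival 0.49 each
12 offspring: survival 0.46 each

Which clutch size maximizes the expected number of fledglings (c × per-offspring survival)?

Expected fledglings = c × s(c):
  c=5: 5 × 0.89 = 4.450
  c=6: 6 × 0.84 = 5.040
  c=7: 7 × 0.75 = 5.250
  c=8: 8 × 0.71 = 5.680
  c=9: 9 × 0.65 = 5.850
  c=10: 10 × 0.57 = 5.700
  c=11: 11 × 0.49 = 5.390
  c=12: 12 × 0.46 = 5.520
Maximum at c = 9 (5.850 fledglings).

9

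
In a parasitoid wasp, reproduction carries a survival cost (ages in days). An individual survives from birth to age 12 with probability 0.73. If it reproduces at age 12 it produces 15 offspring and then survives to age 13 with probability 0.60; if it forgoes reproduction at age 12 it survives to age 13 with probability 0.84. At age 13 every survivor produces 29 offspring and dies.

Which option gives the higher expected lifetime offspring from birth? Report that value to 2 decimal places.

breed at age 12: R₀ = 0.73 × (15 + 0.60 × 29) = 0.73 × 32.4000 = 23.6520
delay to age 13: R₀ = 0.73 × (0.84 × 29) = 0.73 × 24.3600 = 17.7828
Higher: breed at age 12 (23.6520).

23.65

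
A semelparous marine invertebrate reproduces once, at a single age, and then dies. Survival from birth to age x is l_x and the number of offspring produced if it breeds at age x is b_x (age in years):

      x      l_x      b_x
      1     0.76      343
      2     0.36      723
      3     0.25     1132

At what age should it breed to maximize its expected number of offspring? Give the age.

Expected offspring if breeding at age x = l_x × b_x:
  age 1: 0.76 × 343 = 260.680
  age 2: 0.36 × 723 = 260.280
  age 3: 0.25 × 1132 = 283.000
Maximum at age 3 (283.000).

3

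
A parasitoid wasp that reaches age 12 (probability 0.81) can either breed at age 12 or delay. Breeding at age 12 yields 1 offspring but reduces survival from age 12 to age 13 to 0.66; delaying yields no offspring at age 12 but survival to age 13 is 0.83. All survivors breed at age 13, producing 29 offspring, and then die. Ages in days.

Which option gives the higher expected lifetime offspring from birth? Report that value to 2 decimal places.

breed at age 12: R₀ = 0.81 × (1 + 0.66 × 29) = 0.81 × 20.1400 = 16.3134
delay to age 13: R₀ = 0.81 × (0.83 × 29) = 0.81 × 24.0700 = 19.4967
Higher: delay to age 13 (19.4967).

19.50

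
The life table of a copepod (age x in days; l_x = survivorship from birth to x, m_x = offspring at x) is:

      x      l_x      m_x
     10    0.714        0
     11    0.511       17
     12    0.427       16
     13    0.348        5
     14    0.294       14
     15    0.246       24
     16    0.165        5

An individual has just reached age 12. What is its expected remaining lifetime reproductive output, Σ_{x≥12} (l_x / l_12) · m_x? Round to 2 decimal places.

l_12 = 0.427. Conditional survival from age 12 to x is l_x / l_12.
  x=12: (0.427/0.427) × 16 = 16.0000
  x=13: (0.348/0.427) × 5 = 4.0749
  x=14: (0.294/0.427) × 14 = 9.6393
  x=15: (0.246/0.427) × 24 = 13.8267
  x=16: (0.165/0.427) × 5 = 1.9321
Sum = 16.0000 + 4.0749 + 9.6393 + 13.8267 + 1.9321 = 45.4731

45.47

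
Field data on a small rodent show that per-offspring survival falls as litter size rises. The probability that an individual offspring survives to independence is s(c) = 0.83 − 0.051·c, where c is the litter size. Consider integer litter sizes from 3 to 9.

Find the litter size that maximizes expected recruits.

Expected recruits = c × s(c):
  c=3: 3 × 0.677 = 2.031
  c=4: 4 × 0.626 = 2.504
  c=5: 5 × 0.575 = 2.875
  c=6: 6 × 0.524 = 3.144
  c=7: 7 × 0.473 = 3.311
  c=8: 8 × 0.422 = 3.376
  c=9: 9 × 0.371 = 3.339
Maximum at c = 8 (3.376 recruits).

8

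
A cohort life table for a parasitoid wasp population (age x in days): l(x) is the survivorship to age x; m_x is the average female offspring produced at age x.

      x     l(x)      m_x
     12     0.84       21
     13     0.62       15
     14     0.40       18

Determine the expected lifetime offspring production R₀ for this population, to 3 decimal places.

34.140

R₀ = Σ l(x) m_x:
  age 12: 0.84 × 21 = 17.6400
  age 13: 0.62 × 15 = 9.3000
  age 14: 0.40 × 18 = 7.2000
R₀ = 17.6400 + 9.3000 + 7.2000 = 34.1400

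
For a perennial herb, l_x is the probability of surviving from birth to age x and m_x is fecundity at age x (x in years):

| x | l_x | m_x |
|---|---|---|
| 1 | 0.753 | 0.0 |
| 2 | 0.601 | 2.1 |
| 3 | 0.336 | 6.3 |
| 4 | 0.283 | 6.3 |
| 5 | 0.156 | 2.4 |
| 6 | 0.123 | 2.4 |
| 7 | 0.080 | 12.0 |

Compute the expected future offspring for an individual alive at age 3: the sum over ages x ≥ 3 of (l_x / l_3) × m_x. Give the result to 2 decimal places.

l_3 = 0.336. Conditional survival from age 3 to x is l_x / l_3.
  x=3: (0.336/0.336) × 6.3 = 6.3000
  x=4: (0.283/0.336) × 6.3 = 5.3062
  x=5: (0.156/0.336) × 2.4 = 1.1143
  x=6: (0.123/0.336) × 2.4 = 0.8786
  x=7: (0.080/0.336) × 12.0 = 2.8571
Sum = 6.3000 + 5.3062 + 1.1143 + 0.8786 + 2.8571 = 16.4562

16.46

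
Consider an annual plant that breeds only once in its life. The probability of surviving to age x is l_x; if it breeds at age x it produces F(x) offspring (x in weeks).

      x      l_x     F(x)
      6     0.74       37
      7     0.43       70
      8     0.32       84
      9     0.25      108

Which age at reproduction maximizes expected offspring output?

Expected offspring if breeding at age x = l_x × F(x):
  age 6: 0.74 × 37 = 27.380
  age 7: 0.43 × 70 = 30.100
  age 8: 0.32 × 84 = 26.880
  age 9: 0.25 × 108 = 27.000
Maximum at age 7 (30.100).

7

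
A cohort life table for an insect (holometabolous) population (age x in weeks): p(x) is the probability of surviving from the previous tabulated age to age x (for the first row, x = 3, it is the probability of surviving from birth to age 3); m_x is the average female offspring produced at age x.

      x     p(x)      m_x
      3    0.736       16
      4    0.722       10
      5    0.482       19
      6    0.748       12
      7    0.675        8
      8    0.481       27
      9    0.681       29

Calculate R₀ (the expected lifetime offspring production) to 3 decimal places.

Survivorship from birth: l_x = p_3·p_4·…·p_x.
  l_3 = 0.73600
  l_4 = 0.53139
  l_5 = 0.25613
  l_6 = 0.19159
  l_7 = 0.12932
  l_8 = 0.06220
  l_9 = 0.04236
R₀ = Σ l_x m_x:
  age 3: 0.73600 × 16 = 11.7760
  age 4: 0.53139 × 10 = 5.3139
  age 5: 0.25613 × 19 = 4.8665
  age 6: 0.19159 × 12 = 2.2991
  age 7: 0.12932 × 8 = 1.0346
  age 8: 0.06220 × 27 = 1.6794
  age 9: 0.04236 × 29 = 1.2284
R₀ = 11.7760 + 5.3139 + 4.8665 + 2.2991 + 1.0346 + 1.6794 + 1.2284 = 28.1978

28.198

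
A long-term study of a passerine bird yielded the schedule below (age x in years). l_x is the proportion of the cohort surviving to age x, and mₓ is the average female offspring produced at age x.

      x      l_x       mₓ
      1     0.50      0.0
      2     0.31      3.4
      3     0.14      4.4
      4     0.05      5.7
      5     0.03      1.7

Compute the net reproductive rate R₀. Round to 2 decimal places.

2.01

R₀ = Σ l_x mₓ:
  age 1: 0.50 × 0.0 = 0.0000
  age 2: 0.31 × 3.4 = 1.0540
  age 3: 0.14 × 4.4 = 0.6160
  age 4: 0.05 × 5.7 = 0.2850
  age 5: 0.03 × 1.7 = 0.0510
R₀ = 0.0000 + 1.0540 + 0.6160 + 0.2850 + 0.0510 = 2.0060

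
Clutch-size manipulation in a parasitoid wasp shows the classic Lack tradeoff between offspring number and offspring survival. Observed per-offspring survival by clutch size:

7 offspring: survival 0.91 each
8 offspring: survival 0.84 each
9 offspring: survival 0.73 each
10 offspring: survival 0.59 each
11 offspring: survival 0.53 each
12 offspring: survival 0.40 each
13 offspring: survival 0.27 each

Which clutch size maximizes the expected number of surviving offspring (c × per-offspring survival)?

8

Expected surviving offspring = c × s(c):
  c=7: 7 × 0.91 = 6.370
  c=8: 8 × 0.84 = 6.720
  c=9: 9 × 0.73 = 6.570
  c=10: 10 × 0.59 = 5.900
  c=11: 11 × 0.53 = 5.830
  c=12: 12 × 0.40 = 4.800
  c=13: 13 × 0.27 = 3.510
Maximum at c = 8 (6.720 surviving offspring).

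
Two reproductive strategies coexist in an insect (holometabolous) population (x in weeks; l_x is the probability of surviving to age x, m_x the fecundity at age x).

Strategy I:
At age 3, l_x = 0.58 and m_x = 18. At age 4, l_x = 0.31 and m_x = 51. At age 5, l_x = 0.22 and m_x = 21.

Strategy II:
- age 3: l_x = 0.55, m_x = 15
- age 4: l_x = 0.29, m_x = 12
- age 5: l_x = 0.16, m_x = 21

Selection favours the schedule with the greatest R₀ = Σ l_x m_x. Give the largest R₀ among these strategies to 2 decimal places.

Strategy I: R₀ = 0.58×18 + 0.31×51 + 0.22×21 = 30.8700
Strategy II: R₀ = 0.55×15 + 0.29×12 + 0.16×21 = 15.0900
Highest R₀: strategy I with 30.8700.

30.87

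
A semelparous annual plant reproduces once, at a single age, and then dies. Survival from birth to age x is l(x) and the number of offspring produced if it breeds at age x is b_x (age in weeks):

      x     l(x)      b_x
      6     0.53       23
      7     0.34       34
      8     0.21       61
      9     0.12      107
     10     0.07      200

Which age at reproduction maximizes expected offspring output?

Expected offspring if breeding at age x = l(x) × b_x:
  age 6: 0.53 × 23 = 12.190
  age 7: 0.34 × 34 = 11.560
  age 8: 0.21 × 61 = 12.810
  age 9: 0.12 × 107 = 12.840
  age 10: 0.07 × 200 = 14.000
Maximum at age 10 (14.000).

10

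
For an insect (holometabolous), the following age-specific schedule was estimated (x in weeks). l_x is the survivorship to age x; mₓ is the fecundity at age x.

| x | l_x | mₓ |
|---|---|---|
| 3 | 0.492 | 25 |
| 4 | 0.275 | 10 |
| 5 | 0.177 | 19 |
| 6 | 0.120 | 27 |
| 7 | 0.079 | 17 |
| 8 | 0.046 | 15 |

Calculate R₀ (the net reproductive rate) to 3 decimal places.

R₀ = Σ l_x mₓ:
  age 3: 0.492 × 25 = 12.3000
  age 4: 0.275 × 10 = 2.7500
  age 5: 0.177 × 19 = 3.3630
  age 6: 0.120 × 27 = 3.2400
  age 7: 0.079 × 17 = 1.3430
  age 8: 0.046 × 15 = 0.6900
R₀ = 12.3000 + 2.7500 + 3.3630 + 3.2400 + 1.3430 + 0.6900 = 23.6860

23.686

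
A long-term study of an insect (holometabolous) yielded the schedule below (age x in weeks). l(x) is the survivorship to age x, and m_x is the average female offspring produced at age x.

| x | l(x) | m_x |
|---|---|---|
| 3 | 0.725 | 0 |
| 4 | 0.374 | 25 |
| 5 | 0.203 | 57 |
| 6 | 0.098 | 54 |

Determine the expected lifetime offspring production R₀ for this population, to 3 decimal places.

26.213

R₀ = Σ l(x) m_x:
  age 3: 0.725 × 0 = 0.0000
  age 4: 0.374 × 25 = 9.3500
  age 5: 0.203 × 57 = 11.5710
  age 6: 0.098 × 54 = 5.2920
R₀ = 0.0000 + 9.3500 + 11.5710 + 5.2920 = 26.2130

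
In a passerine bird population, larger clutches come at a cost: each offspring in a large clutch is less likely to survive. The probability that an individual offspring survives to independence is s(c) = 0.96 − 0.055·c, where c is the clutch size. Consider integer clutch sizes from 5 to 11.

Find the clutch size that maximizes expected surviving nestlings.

Expected surviving nestlings = c × s(c):
  c=5: 5 × 0.685 = 3.425
  c=6: 6 × 0.630 = 3.780
  c=7: 7 × 0.575 = 4.025
  c=8: 8 × 0.520 = 4.160
  c=9: 9 × 0.465 = 4.185
  c=10: 10 × 0.410 = 4.100
  c=11: 11 × 0.355 = 3.905
Maximum at c = 9 (4.185 surviving nestlings).

9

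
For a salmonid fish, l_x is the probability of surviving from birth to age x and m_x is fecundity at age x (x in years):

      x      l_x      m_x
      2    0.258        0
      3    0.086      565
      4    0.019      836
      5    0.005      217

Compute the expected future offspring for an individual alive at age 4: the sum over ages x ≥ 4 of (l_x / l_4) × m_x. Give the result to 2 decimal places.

893.11

l_4 = 0.019. Conditional survival from age 4 to x is l_x / l_4.
  x=4: (0.019/0.019) × 836 = 836.0000
  x=5: (0.005/0.019) × 217 = 57.1053
Sum = 836.0000 + 57.1053 = 893.1053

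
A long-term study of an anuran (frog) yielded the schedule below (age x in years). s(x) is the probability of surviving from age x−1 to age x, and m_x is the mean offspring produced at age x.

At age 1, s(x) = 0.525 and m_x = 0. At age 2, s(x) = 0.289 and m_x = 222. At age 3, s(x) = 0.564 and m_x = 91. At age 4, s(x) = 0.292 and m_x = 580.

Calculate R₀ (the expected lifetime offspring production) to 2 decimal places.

55.96

Survivorship from birth: l_x = s_1·s_2·…·s_x.
  l_1 = 0.52500
  l_2 = 0.15172
  l_3 = 0.08557
  l_4 = 0.02499
R₀ = Σ l_x m_x:
  age 1: 0.52500 × 0 = 0.0000
  age 2: 0.15172 × 222 = 33.6818
  age 3: 0.08557 × 91 = 7.7869
  age 4: 0.02499 × 580 = 14.4942
R₀ = 0.0000 + 33.6818 + 7.7869 + 14.4942 = 55.9629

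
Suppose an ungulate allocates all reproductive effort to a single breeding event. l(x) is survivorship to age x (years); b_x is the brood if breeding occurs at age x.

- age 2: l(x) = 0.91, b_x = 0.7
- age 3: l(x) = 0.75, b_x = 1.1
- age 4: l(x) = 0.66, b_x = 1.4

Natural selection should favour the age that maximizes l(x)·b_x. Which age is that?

4

Expected offspring if breeding at age x = l(x) × b_x:
  age 2: 0.91 × 0.7 = 0.637
  age 3: 0.75 × 1.1 = 0.825
  age 4: 0.66 × 1.4 = 0.924
Maximum at age 4 (0.924).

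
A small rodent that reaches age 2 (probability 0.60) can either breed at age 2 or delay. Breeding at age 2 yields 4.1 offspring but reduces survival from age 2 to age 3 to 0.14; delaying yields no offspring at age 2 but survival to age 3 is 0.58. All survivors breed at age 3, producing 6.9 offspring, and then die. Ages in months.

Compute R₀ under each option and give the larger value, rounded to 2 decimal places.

3.04

breed at age 2: R₀ = 0.60 × (4.1 + 0.14 × 6.9) = 0.60 × 5.0660 = 3.0396
delay to age 3: R₀ = 0.60 × (0.58 × 6.9) = 0.60 × 4.0020 = 2.4012
Higher: breed at age 2 (3.0396).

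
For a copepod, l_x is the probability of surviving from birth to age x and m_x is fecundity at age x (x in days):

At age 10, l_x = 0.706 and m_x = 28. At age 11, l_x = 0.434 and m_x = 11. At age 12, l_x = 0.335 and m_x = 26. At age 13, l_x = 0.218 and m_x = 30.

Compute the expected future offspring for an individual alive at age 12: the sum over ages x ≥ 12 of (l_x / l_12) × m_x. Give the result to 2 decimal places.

l_12 = 0.335. Conditional survival from age 12 to x is l_x / l_12.
  x=12: (0.335/0.335) × 26 = 26.0000
  x=13: (0.218/0.335) × 30 = 19.5224
Sum = 26.0000 + 19.5224 = 45.5224

45.52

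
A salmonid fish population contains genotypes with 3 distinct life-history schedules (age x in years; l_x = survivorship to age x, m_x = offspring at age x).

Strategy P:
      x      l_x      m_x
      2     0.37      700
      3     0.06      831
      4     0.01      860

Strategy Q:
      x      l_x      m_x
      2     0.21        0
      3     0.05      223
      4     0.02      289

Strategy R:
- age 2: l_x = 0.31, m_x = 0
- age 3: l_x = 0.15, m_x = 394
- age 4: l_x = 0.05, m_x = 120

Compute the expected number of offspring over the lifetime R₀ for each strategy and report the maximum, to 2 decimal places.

317.46

Strategy P: R₀ = 0.37×700 + 0.06×831 + 0.01×860 = 317.4600
Strategy Q: R₀ = 0.21×0 + 0.05×223 + 0.02×289 = 16.9300
Strategy R: R₀ = 0.31×0 + 0.15×394 + 0.05×120 = 65.1000
Highest R₀: strategy P with 317.4600.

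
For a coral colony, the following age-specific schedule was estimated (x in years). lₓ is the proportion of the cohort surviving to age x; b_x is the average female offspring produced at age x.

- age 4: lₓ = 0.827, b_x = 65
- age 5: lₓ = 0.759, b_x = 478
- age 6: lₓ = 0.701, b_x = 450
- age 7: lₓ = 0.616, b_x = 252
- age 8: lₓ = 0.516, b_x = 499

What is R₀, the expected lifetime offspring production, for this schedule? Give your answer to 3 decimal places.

R₀ = Σ lₓ b_x:
  age 4: 0.827 × 65 = 53.7550
  age 5: 0.759 × 478 = 362.8020
  age 6: 0.701 × 450 = 315.4500
  age 7: 0.616 × 252 = 155.2320
  age 8: 0.516 × 499 = 257.4840
R₀ = 53.7550 + 362.8020 + 315.4500 + 155.2320 + 257.4840 = 1144.7230

1144.723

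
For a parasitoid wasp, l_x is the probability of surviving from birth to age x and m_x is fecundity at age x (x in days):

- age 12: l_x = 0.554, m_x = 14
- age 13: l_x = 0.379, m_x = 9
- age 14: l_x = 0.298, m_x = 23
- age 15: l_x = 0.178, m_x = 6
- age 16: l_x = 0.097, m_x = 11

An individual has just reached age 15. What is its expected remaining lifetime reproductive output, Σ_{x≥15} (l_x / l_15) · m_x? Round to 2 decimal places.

l_15 = 0.178. Conditional survival from age 15 to x is l_x / l_15.
  x=15: (0.178/0.178) × 6 = 6.0000
  x=16: (0.097/0.178) × 11 = 5.9944
Sum = 6.0000 + 5.9944 = 11.9944

11.99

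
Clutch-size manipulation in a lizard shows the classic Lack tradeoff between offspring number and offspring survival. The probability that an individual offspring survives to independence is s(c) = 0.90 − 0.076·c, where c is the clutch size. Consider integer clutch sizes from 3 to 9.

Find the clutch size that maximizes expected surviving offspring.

6

Expected surviving offspring = c × s(c):
  c=3: 3 × 0.672 = 2.016
  c=4: 4 × 0.596 = 2.384
  c=5: 5 × 0.520 = 2.600
  c=6: 6 × 0.444 = 2.664
  c=7: 7 × 0.368 = 2.576
  c=8: 8 × 0.292 = 2.336
  c=9: 9 × 0.216 = 1.944
Maximum at c = 6 (2.664 surviving offspring).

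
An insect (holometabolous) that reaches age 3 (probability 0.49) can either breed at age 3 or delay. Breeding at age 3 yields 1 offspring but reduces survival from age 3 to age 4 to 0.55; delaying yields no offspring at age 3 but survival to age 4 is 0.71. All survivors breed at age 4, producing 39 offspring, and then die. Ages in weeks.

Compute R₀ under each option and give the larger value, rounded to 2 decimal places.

breed at age 3: R₀ = 0.49 × (1 + 0.55 × 39) = 0.49 × 22.4500 = 11.0005
delay to age 4: R₀ = 0.49 × (0.71 × 39) = 0.49 × 27.6900 = 13.5681
Higher: delay to age 4 (13.5681).

13.57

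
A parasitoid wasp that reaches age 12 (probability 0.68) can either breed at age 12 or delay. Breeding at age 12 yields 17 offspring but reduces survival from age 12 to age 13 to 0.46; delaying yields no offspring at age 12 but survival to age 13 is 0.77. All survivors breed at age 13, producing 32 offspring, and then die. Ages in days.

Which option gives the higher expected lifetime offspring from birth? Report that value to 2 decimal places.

breed at age 12: R₀ = 0.68 × (17 + 0.46 × 32) = 0.68 × 31.7200 = 21.5696
delay to age 13: R₀ = 0.68 × (0.77 × 32) = 0.68 × 24.6400 = 16.7552
Higher: breed at age 12 (21.5696).

21.57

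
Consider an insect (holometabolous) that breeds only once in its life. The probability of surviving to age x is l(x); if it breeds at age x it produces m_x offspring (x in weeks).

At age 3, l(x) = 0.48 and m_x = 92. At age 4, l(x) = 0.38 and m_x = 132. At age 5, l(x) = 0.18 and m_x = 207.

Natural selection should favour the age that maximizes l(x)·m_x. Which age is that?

4

Expected offspring if breeding at age x = l(x) × m_x:
  age 3: 0.48 × 92 = 44.160
  age 4: 0.38 × 132 = 50.160
  age 5: 0.18 × 207 = 37.260
Maximum at age 4 (50.160).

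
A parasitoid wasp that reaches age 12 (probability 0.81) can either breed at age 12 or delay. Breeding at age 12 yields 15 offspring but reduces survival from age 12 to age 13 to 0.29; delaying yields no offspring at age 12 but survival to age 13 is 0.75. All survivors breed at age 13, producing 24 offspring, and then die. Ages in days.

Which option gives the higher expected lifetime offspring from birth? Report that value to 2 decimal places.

breed at age 12: R₀ = 0.81 × (15 + 0.29 × 24) = 0.81 × 21.9600 = 17.7876
delay to age 13: R₀ = 0.81 × (0.75 × 24) = 0.81 × 18.0000 = 14.5800
Higher: breed at age 12 (17.7876).

17.79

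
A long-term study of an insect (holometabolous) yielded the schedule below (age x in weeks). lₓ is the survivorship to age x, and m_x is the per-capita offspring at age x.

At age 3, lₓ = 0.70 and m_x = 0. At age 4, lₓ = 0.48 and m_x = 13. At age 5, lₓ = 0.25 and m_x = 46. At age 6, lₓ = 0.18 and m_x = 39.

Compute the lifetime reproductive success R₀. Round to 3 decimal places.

R₀ = Σ lₓ m_x:
  age 3: 0.70 × 0 = 0.0000
  age 4: 0.48 × 13 = 6.2400
  age 5: 0.25 × 46 = 11.5000
  age 6: 0.18 × 39 = 7.0200
R₀ = 0.0000 + 6.2400 + 11.5000 + 7.0200 = 24.7600

24.760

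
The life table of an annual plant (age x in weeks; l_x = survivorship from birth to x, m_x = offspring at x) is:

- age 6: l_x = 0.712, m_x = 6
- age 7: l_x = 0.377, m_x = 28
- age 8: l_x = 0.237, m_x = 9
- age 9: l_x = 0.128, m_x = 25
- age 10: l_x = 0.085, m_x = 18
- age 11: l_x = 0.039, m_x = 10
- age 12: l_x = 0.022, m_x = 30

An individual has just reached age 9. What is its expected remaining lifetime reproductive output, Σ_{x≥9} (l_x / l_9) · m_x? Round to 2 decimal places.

l_9 = 0.128. Conditional survival from age 9 to x is l_x / l_9.
  x=9: (0.128/0.128) × 25 = 25.0000
  x=10: (0.085/0.128) × 18 = 11.9531
  x=11: (0.039/0.128) × 10 = 3.0469
  x=12: (0.022/0.128) × 30 = 5.1562
Sum = 25.0000 + 11.9531 + 3.0469 + 5.1562 = 45.1562

45.16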